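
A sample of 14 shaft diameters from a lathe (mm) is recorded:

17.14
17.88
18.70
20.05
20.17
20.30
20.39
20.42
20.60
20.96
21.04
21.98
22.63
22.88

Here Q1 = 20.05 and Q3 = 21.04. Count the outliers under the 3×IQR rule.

IQR = 0.99; fences at 20.05 − 2.97 = 17.08 and 21.04 + 2.97 = 24.01.
Every value lies within the cutoffs.

0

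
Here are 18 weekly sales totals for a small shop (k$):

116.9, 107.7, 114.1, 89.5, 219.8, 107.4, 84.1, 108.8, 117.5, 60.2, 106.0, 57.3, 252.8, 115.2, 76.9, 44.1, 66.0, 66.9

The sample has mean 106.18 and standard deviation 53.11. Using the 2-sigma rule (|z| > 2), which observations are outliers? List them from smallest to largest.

219.8, 252.8

Cutoffs at x̄ ± 2s: 106.18 ± 2·53.11 = [-0.04, 212.40].
219.8: z = 2.14, |z| > 2 → outlier.
252.8: z = 2.76, |z| > 2 → outlier.
Every other value lies within [-0.04, 212.40].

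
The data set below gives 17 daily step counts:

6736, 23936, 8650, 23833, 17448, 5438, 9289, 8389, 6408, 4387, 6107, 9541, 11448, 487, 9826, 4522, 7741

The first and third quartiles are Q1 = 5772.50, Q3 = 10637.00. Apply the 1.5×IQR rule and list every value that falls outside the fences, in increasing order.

IQR = Q3 − Q1 = 10637.00 − 5772.50 = 4864.50.
Lower fence = Q1 − 1.5·IQR = 5772.50 − 7296.75 = -1524.25.
Upper fence = Q3 + 1.5·IQR = 10637.00 + 7296.75 = 17933.75.
23833 > 17933.75 → outlier.
23936 > 17933.75 → outlier.
All remaining values lie within [-1524.25, 17933.75].

23833, 23936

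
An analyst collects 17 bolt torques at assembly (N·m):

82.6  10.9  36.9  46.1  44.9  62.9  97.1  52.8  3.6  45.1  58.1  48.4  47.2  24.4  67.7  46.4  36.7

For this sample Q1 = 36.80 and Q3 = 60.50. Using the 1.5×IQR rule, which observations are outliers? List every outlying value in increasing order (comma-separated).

97.1

IQR = Q3 − Q1 = 60.50 − 36.80 = 23.70.
Lower fence = Q1 − 1.5·IQR = 36.80 − 35.55 = 1.25.
Upper fence = Q3 + 1.5·IQR = 60.50 + 35.55 = 96.05.
97.1 > 96.05 → outlier.
All remaining values lie within [1.25, 96.05].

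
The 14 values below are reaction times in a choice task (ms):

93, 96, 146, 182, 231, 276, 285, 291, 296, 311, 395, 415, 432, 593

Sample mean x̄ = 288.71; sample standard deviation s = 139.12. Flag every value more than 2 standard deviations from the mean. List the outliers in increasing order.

593

Cutoffs at x̄ ± 2s: 288.71 ± 2·139.12 = [10.47, 566.95].
593: z = 2.19, |z| > 2 → outlier.
Every other value lies within [10.47, 566.95].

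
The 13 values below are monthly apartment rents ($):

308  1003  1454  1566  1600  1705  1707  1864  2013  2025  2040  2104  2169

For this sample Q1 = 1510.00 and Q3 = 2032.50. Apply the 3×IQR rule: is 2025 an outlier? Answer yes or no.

no

IQR = Q3 − Q1 = 2032.50 − 1510.00 = 522.50.
Lower fence = Q1 − 3·IQR = 1510.00 − 1567.50 = -57.50.
Upper fence = Q3 + 3·IQR = 2032.50 + 1567.50 = 3600.00.
2025 lies within [-57.50, 3600.00].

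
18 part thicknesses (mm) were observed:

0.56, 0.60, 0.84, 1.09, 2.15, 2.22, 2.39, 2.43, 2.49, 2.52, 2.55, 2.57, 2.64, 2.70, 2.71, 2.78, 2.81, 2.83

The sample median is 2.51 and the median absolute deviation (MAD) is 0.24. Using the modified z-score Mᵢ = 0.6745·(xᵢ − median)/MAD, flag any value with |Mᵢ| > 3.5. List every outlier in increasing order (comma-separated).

|Mᵢ| > 3.5 ⇔ |xᵢ − 2.51| > 3.5·0.24/0.6745 = 1.25.
So outliers lie outside [1.26, 3.76].
0.56: M = -5.48 → outlier.
0.60: M = -5.37 → outlier.
0.84: M = -4.69 → outlier.
1.09: M = -3.99 → outlier.

0.56, 0.60, 0.84, 1.09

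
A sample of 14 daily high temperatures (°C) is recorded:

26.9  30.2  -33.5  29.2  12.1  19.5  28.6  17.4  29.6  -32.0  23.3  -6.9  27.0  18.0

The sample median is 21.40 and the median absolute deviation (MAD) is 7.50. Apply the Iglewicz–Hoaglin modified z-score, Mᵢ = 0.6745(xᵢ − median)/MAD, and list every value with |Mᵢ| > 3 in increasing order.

|Mᵢ| > 3 ⇔ |xᵢ − 21.40| > 3·7.50/0.6745 = 33.36.
So outliers lie outside [-11.96, 54.76].
-33.5: M = -4.94 → outlier.
-32.0: M = -4.80 → outlier.

-33.5, -32.0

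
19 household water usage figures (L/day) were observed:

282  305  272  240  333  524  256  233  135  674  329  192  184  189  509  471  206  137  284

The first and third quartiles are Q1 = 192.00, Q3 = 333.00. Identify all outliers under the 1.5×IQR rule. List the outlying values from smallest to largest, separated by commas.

IQR = Q3 − Q1 = 333.00 − 192.00 = 141.00.
Lower fence = Q1 − 1.5·IQR = 192.00 − 211.50 = -19.50.
Upper fence = Q3 + 1.5·IQR = 333.00 + 211.50 = 544.50.
674 > 544.50 → outlier.
All remaining values lie within [-19.50, 544.50].

674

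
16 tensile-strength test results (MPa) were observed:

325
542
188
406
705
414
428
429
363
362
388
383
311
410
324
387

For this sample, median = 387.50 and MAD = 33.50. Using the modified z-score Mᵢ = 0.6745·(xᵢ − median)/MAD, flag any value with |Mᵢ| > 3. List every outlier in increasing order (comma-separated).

|Mᵢ| > 3 ⇔ |xᵢ − 387.50| > 3·33.50/0.6745 = 149.00.
So outliers lie outside [238.50, 536.50].
188: M = -4.02 → outlier.
542: M = 3.11 → outlier.
705: M = 6.39 → outlier.

188, 542, 705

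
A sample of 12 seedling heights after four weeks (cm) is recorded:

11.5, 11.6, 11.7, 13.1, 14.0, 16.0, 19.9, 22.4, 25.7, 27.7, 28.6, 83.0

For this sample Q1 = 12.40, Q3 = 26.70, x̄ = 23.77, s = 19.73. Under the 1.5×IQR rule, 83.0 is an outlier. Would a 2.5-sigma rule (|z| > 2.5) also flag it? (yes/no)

yes

z = (83.0 − 23.77) / 19.73 = 3.00.
|z| = 3.00 > 2.5.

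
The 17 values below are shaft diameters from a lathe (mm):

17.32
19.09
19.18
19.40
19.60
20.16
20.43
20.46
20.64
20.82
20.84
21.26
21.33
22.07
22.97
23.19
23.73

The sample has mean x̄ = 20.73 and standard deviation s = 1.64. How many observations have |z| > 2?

1

Cutoffs: x̄ ± 2s = [17.45, 24.01].
Outside the cutoffs: 17.32.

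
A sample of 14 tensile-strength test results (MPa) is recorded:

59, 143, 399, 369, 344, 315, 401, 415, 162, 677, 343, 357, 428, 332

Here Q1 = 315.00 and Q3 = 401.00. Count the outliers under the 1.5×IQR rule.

4

IQR = 86.00; fences at 315.00 − 129.00 = 186.00 and 401.00 + 129.00 = 530.00.
Outside the cutoffs: 59, 143, 162, 677.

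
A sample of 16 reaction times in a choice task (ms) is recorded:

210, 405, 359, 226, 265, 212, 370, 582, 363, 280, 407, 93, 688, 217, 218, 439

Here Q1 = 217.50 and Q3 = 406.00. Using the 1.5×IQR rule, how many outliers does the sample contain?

IQR = 188.50; fences at 217.50 − 282.75 = -65.25 and 406.00 + 282.75 = 688.75.
Every value lies within the cutoffs.

0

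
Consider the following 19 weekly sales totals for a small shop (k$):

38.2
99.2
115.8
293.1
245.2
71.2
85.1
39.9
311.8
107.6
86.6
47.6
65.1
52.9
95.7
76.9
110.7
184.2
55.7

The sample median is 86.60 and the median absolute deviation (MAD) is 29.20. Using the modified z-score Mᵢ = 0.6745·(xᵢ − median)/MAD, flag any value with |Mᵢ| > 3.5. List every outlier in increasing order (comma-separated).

245.2, 293.1, 311.8

|Mᵢ| > 3.5 ⇔ |xᵢ − 86.60| > 3.5·29.20/0.6745 = 151.52.
So outliers lie outside [-64.92, 238.12].
245.2: M = 3.66 → outlier.
293.1: M = 4.77 → outlier.
311.8: M = 5.20 → outlier.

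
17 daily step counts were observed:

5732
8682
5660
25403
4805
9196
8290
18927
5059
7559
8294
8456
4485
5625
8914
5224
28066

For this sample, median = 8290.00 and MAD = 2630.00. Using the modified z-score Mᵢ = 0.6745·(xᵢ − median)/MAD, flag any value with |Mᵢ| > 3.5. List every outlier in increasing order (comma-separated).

|Mᵢ| > 3.5 ⇔ |xᵢ − 8290.00| > 3.5·2630.00/0.6745 = 13647.15.
So outliers lie outside [-5357.15, 21937.15].
25403: M = 4.39 → outlier.
28066: M = 5.07 → outlier.

25403, 28066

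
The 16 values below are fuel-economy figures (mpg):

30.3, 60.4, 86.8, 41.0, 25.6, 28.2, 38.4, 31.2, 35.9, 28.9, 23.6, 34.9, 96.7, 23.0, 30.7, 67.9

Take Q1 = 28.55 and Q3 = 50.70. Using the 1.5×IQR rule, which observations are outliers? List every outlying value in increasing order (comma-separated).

IQR = Q3 − Q1 = 50.70 − 28.55 = 22.15.
Lower fence = Q1 − 1.5·IQR = 28.55 − 33.225 = -4.675.
Upper fence = Q3 + 1.5·IQR = 50.70 + 33.225 = 83.925.
86.8 > 83.925 → outlier.
96.7 > 83.925 → outlier.
All remaining values lie within [-4.675, 83.925].

86.8, 96.7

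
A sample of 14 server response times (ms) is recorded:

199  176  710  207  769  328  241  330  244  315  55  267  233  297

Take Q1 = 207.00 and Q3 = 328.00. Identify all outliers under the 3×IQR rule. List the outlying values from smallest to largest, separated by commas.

710, 769

IQR = Q3 − Q1 = 328.00 − 207.00 = 121.00.
Lower fence = Q1 − 3·IQR = 207.00 − 363.00 = -156.00.
Upper fence = Q3 + 3·IQR = 328.00 + 363.00 = 691.00.
710 > 691.00 → outlier.
769 > 691.00 → outlier.
All remaining values lie within [-156.00, 691.00].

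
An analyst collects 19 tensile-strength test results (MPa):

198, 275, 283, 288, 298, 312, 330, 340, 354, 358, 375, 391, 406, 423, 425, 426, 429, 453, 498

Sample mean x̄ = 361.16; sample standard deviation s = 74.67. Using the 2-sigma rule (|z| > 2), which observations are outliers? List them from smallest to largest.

198

Cutoffs at x̄ ± 2s: 361.16 ± 2·74.67 = [211.82, 510.50].
198: z = -2.19, |z| > 2 → outlier.
Every other value lies within [211.82, 510.50].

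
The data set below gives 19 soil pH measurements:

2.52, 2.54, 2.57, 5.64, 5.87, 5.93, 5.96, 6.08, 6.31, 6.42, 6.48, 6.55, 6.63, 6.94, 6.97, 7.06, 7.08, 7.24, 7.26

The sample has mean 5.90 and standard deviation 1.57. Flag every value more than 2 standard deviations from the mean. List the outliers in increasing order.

Cutoffs at x̄ ± 2s: 5.90 ± 2·1.57 = [2.76, 9.04].
2.52: z = -2.15, |z| > 2 → outlier.
2.54: z = -2.14, |z| > 2 → outlier.
2.57: z = -2.12, |z| > 2 → outlier.
Every other value lies within [2.76, 9.04].

2.52, 2.54, 2.57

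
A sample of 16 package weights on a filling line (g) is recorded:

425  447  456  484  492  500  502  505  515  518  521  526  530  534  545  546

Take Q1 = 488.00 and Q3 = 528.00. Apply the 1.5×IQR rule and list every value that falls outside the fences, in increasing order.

425

IQR = Q3 − Q1 = 528.00 − 488.00 = 40.00.
Lower fence = Q1 − 1.5·IQR = 488.00 − 60.00 = 428.00.
Upper fence = Q3 + 1.5·IQR = 528.00 + 60.00 = 588.00.
425 < 428.00 → outlier.
All remaining values lie within [428.00, 588.00].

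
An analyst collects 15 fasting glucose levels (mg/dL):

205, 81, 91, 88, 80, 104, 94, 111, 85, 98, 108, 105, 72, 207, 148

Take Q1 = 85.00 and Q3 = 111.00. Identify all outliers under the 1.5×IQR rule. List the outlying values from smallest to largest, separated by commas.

IQR = Q3 − Q1 = 111.00 − 85.00 = 26.00.
Lower fence = Q1 − 1.5·IQR = 85.00 − 39.00 = 46.00.
Upper fence = Q3 + 1.5·IQR = 111.00 + 39.00 = 150.00.
205 > 150.00 → outlier.
207 > 150.00 → outlier.
All remaining values lie within [46.00, 150.00].

205, 207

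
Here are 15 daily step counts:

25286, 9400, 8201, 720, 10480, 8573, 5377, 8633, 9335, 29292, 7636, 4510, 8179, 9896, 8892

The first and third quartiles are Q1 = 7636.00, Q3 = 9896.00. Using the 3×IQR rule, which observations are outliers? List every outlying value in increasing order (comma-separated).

IQR = Q3 − Q1 = 9896.00 − 7636.00 = 2260.00.
Lower fence = Q1 − 3·IQR = 7636.00 − 6780.00 = 856.00.
Upper fence = Q3 + 3·IQR = 9896.00 + 6780.00 = 16676.00.
720 < 856.00 → outlier.
25286 > 16676.00 → outlier.
29292 > 16676.00 → outlier.
All remaining values lie within [856.00, 16676.00].

720, 25286, 29292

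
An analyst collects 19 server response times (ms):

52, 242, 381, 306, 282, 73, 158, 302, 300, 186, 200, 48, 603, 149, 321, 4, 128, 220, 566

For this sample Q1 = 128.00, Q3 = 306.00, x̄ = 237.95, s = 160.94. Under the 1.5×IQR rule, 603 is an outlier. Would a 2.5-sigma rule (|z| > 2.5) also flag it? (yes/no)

no

z = (603 − 237.95) / 160.94 = 2.27.
|z| = 2.27 ≤ 2.5.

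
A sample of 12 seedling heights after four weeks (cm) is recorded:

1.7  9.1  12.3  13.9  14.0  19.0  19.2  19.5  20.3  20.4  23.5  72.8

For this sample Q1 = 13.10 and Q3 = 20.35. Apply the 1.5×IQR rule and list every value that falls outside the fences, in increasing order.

IQR = Q3 − Q1 = 20.35 − 13.10 = 7.25.
Lower fence = Q1 − 1.5·IQR = 13.10 − 10.875 = 2.225.
Upper fence = Q3 + 1.5·IQR = 20.35 + 10.875 = 31.225.
1.7 < 2.225 → outlier.
72.8 > 31.225 → outlier.
All remaining values lie within [2.225, 31.225].

1.7, 72.8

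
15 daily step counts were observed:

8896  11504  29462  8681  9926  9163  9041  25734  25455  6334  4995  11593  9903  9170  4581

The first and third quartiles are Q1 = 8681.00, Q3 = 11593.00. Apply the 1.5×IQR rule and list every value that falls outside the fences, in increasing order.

25455, 25734, 29462

IQR = Q3 − Q1 = 11593.00 − 8681.00 = 2912.00.
Lower fence = Q1 − 1.5·IQR = 8681.00 − 4368.00 = 4313.00.
Upper fence = Q3 + 1.5·IQR = 11593.00 + 4368.00 = 15961.00.
25455 > 15961.00 → outlier.
25734 > 15961.00 → outlier.
29462 > 15961.00 → outlier.
All remaining values lie within [4313.00, 15961.00].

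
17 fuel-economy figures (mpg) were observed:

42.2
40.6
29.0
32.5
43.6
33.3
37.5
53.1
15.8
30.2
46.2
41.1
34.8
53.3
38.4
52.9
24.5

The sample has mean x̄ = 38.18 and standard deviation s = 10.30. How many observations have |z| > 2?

Cutoffs: x̄ ± 2s = [17.58, 58.78].
Outside the cutoffs: 15.8.

1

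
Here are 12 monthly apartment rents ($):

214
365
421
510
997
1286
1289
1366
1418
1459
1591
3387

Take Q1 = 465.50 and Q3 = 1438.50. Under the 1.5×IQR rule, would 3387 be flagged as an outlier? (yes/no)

yes

IQR = Q3 − Q1 = 1438.50 − 465.50 = 973.00.
Lower fence = Q1 − 1.5·IQR = 465.50 − 1459.50 = -994.00.
Upper fence = Q3 + 1.5·IQR = 1438.50 + 1459.50 = 2898.00.
3387 lies above the upper fence.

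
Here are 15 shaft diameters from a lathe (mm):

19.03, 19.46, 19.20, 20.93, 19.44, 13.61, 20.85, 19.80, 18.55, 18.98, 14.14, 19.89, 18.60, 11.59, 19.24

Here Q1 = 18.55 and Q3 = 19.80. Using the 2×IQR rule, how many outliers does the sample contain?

IQR = 1.25; fences at 18.55 − 2.50 = 16.05 and 19.80 + 2.50 = 22.30.
Outside the cutoffs: 11.59, 13.61, 14.14.

3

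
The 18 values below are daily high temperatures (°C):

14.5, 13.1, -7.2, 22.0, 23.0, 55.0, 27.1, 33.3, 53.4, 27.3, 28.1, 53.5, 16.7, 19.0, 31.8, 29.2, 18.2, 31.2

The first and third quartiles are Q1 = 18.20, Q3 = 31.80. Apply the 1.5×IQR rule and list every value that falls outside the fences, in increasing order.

IQR = Q3 − Q1 = 31.80 − 18.20 = 13.60.
Lower fence = Q1 − 1.5·IQR = 18.20 − 20.40 = -2.20.
Upper fence = Q3 + 1.5·IQR = 31.80 + 20.40 = 52.20.
-7.2 < -2.20 → outlier.
53.4 > 52.20 → outlier.
53.5 > 52.20 → outlier.
55.0 > 52.20 → outlier.
All remaining values lie within [-2.20, 52.20].

-7.2, 53.4, 53.5, 55.0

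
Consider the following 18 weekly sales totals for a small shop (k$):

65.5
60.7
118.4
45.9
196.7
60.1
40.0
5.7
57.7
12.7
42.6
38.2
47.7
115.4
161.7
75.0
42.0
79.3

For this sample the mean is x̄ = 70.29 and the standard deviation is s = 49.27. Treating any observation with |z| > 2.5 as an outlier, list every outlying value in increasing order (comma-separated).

Cutoffs at x̄ ± 2.5s: 70.29 ± 2.5·49.27 = [-52.885, 193.465].
196.7: z = 2.57, |z| > 2.5 → outlier.
Every other value lies within [-52.885, 193.465].

196.7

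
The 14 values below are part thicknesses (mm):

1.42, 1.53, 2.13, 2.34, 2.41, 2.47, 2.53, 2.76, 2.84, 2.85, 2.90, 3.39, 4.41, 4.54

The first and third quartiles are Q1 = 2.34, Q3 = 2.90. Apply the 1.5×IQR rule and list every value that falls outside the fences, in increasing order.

1.42, 4.41, 4.54

IQR = Q3 − Q1 = 2.90 − 2.34 = 0.56.
Lower fence = Q1 − 1.5·IQR = 2.34 − 0.84 = 1.50.
Upper fence = Q3 + 1.5·IQR = 2.90 + 0.84 = 3.74.
1.42 < 1.50 → outlier.
4.41 > 3.74 → outlier.
4.54 > 3.74 → outlier.
All remaining values lie within [1.50, 3.74].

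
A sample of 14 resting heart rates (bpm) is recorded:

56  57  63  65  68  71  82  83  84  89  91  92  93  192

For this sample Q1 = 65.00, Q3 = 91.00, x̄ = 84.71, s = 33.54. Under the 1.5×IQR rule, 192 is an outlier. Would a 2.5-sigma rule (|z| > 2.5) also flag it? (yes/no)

yes

z = (192 − 84.71) / 33.54 = 3.20.
|z| = 3.20 > 2.5.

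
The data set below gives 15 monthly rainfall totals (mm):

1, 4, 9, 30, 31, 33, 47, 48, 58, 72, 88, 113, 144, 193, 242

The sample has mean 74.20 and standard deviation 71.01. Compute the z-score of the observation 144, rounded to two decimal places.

z = (144 − 74.20) / 71.01 = 0.98.

0.98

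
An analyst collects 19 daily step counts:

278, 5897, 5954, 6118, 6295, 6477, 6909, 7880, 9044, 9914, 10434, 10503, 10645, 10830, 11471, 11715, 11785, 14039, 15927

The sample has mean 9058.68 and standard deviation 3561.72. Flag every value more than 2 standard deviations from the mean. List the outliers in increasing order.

Cutoffs at x̄ ± 2s: 9058.68 ± 2·3561.72 = [1935.24, 16182.12].
278: z = -2.47, |z| > 2 → outlier.
Every other value lies within [1935.24, 16182.12].

278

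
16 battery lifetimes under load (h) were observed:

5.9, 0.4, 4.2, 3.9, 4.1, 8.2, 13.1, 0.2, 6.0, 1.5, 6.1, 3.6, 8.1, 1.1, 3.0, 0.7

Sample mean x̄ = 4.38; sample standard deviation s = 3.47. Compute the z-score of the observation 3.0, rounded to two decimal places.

z = (3.0 − 4.38) / 3.47 = -0.40.

-0.40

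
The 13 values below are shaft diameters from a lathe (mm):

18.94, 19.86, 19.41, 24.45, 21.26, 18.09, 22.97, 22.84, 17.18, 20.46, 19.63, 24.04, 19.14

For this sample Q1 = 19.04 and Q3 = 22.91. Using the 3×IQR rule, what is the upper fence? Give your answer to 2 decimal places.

34.52

IQR = Q3 − Q1 = 22.91 − 19.04 = 3.87.
Lower fence = Q1 − 3·IQR = 19.04 − 11.61 = 7.43.
Upper fence = Q3 + 3·IQR = 22.91 + 11.61 = 34.52.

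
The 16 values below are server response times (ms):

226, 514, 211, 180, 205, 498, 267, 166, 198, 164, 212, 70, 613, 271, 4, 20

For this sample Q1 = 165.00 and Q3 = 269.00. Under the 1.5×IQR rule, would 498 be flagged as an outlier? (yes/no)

IQR = Q3 − Q1 = 269.00 − 165.00 = 104.00.
Lower fence = Q1 − 1.5·IQR = 165.00 − 156.00 = 9.00.
Upper fence = Q3 + 1.5·IQR = 269.00 + 156.00 = 425.00.
498 lies above the upper fence.

yes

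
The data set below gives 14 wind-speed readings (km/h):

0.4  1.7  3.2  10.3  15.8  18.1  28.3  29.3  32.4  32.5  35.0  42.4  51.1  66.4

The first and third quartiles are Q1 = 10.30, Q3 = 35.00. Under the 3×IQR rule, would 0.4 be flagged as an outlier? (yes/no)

no

IQR = Q3 − Q1 = 35.00 − 10.30 = 24.70.
Lower fence = Q1 − 3·IQR = 10.30 − 74.10 = -63.80.
Upper fence = Q3 + 3·IQR = 35.00 + 74.10 = 109.10.
0.4 lies within [-63.80, 109.10].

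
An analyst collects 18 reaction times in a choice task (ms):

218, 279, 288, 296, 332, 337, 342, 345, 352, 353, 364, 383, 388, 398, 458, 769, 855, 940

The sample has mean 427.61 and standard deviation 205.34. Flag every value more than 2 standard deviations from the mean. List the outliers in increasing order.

855, 940

Cutoffs at x̄ ± 2s: 427.61 ± 2·205.34 = [16.93, 838.29].
855: z = 2.08, |z| > 2 → outlier.
940: z = 2.50, |z| > 2 → outlier.
Every other value lies within [16.93, 838.29].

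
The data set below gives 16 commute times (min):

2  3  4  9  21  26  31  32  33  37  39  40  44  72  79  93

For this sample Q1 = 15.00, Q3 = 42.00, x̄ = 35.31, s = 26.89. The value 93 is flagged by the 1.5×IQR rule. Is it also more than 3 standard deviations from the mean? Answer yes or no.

z = (93 − 35.31) / 26.89 = 2.15.
|z| = 2.15 ≤ 3.

no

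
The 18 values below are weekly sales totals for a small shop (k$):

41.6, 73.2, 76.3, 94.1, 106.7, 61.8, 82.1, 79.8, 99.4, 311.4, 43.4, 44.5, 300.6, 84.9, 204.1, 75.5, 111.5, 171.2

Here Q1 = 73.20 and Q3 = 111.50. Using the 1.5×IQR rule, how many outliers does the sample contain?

IQR = 38.30; fences at 73.20 − 57.45 = 15.75 and 111.50 + 57.45 = 168.95.
Outside the cutoffs: 171.2, 204.1, 300.6, 311.4.

4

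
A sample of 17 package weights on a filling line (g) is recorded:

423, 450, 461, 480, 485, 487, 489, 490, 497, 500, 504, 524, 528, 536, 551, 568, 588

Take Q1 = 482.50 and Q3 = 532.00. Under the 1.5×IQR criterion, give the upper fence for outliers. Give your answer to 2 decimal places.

606.25

IQR = Q3 − Q1 = 532.00 − 482.50 = 49.50.
Lower fence = Q1 − 1.5·IQR = 482.50 − 74.25 = 408.25.
Upper fence = Q3 + 1.5·IQR = 532.00 + 74.25 = 606.25.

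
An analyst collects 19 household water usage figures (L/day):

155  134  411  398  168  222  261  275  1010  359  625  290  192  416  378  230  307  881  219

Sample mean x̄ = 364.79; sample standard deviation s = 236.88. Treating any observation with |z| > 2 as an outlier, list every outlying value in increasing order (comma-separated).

881, 1010

Cutoffs at x̄ ± 2s: 364.79 ± 2·236.88 = [-108.97, 838.55].
881: z = 2.18, |z| > 2 → outlier.
1010: z = 2.72, |z| > 2 → outlier.
Every other value lies within [-108.97, 838.55].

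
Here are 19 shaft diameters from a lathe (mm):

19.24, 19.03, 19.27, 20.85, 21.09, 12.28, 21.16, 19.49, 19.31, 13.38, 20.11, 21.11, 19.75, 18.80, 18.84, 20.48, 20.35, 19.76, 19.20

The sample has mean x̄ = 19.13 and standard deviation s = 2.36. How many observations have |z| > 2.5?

Cutoffs: x̄ ± 2.5s = [13.23, 25.03].
Outside the cutoffs: 12.28.

1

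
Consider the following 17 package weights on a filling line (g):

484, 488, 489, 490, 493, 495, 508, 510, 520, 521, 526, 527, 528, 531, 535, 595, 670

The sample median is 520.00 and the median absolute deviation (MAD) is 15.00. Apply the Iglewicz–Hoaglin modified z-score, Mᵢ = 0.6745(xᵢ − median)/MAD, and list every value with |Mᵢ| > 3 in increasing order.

595, 670

|Mᵢ| > 3 ⇔ |xᵢ − 520.00| > 3·15.00/0.6745 = 66.72.
So outliers lie outside [453.28, 586.72].
595: M = 3.37 → outlier.
670: M = 6.75 → outlier.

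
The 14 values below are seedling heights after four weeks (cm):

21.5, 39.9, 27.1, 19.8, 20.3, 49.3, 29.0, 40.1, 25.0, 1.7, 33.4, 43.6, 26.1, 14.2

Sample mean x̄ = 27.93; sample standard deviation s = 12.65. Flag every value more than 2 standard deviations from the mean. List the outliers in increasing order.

1.7

Cutoffs at x̄ ± 2s: 27.93 ± 2·12.65 = [2.63, 53.23].
1.7: z = -2.07, |z| > 2 → outlier.
Every other value lies within [2.63, 53.23].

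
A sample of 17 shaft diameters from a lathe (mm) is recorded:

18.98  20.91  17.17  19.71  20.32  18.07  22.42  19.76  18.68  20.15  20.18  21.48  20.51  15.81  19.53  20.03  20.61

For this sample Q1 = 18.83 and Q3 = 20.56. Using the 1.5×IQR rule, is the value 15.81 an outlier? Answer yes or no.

yes

IQR = Q3 − Q1 = 20.56 − 18.83 = 1.73.
Lower fence = Q1 − 1.5·IQR = 18.83 − 2.595 = 16.235.
Upper fence = Q3 + 1.5·IQR = 20.56 + 2.595 = 23.155.
15.81 lies below the lower fence.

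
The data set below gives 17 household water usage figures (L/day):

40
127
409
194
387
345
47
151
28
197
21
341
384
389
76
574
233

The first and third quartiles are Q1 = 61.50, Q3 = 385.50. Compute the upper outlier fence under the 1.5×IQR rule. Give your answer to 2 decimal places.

871.50

IQR = Q3 − Q1 = 385.50 − 61.50 = 324.00.
Lower fence = Q1 − 1.5·IQR = 61.50 − 486.00 = -424.50.
Upper fence = Q3 + 1.5·IQR = 385.50 + 486.00 = 871.50.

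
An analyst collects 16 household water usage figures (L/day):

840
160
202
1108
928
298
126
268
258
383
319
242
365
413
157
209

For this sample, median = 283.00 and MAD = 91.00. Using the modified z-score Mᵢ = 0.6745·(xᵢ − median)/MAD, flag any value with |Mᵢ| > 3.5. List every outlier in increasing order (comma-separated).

|Mᵢ| > 3.5 ⇔ |xᵢ − 283.00| > 3.5·91.00/0.6745 = 472.20.
So outliers lie outside [-189.20, 755.20].
840: M = 4.13 → outlier.
928: M = 4.78 → outlier.
1108: M = 6.11 → outlier.

840, 928, 1108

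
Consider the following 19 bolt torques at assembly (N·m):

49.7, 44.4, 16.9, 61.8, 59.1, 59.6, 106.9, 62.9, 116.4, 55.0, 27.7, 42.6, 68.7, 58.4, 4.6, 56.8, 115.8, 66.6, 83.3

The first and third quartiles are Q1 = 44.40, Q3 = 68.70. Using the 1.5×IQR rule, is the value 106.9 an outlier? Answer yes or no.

IQR = Q3 − Q1 = 68.70 − 44.40 = 24.30.
Lower fence = Q1 − 1.5·IQR = 44.40 − 36.45 = 7.95.
Upper fence = Q3 + 1.5·IQR = 68.70 + 36.45 = 105.15.
106.9 lies above the upper fence.

yes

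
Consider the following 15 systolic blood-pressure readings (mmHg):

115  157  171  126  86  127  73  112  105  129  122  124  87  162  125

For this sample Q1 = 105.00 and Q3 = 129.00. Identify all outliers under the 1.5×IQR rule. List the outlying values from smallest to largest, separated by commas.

171

IQR = Q3 − Q1 = 129.00 − 105.00 = 24.00.
Lower fence = Q1 − 1.5·IQR = 105.00 − 36.00 = 69.00.
Upper fence = Q3 + 1.5·IQR = 129.00 + 36.00 = 165.00.
171 > 165.00 → outlier.
All remaining values lie within [69.00, 165.00].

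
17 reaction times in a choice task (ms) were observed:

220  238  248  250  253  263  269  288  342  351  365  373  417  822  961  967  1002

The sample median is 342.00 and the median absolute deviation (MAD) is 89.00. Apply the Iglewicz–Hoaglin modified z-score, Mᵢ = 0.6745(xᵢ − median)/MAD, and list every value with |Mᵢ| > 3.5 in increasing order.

822, 961, 967, 1002

|Mᵢ| > 3.5 ⇔ |xᵢ − 342.00| > 3.5·89.00/0.6745 = 461.82.
So outliers lie outside [-119.82, 803.82].
822: M = 3.64 → outlier.
961: M = 4.69 → outlier.
967: M = 4.74 → outlier.
1002: M = 5.00 → outlier.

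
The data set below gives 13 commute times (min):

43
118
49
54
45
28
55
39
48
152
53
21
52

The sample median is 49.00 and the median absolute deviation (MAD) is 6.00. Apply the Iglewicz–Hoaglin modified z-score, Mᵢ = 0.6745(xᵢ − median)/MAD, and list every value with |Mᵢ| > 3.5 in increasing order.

|Mᵢ| > 3.5 ⇔ |xᵢ − 49.00| > 3.5·6.00/0.6745 = 31.13.
So outliers lie outside [17.87, 80.13].
118: M = 7.76 → outlier.
152: M = 11.58 → outlier.

118, 152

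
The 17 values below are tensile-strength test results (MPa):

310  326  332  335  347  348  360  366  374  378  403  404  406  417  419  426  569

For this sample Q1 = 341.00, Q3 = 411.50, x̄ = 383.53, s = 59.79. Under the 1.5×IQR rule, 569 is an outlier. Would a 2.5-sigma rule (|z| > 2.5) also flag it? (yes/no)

yes

z = (569 − 383.53) / 59.79 = 3.10.
|z| = 3.10 > 2.5.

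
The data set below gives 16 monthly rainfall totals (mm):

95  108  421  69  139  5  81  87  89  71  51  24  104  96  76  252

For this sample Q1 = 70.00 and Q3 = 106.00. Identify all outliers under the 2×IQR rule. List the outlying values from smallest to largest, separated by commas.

IQR = Q3 − Q1 = 106.00 − 70.00 = 36.00.
Lower fence = Q1 − 2·IQR = 70.00 − 72.00 = -2.00.
Upper fence = Q3 + 2·IQR = 106.00 + 72.00 = 178.00.
252 > 178.00 → outlier.
421 > 178.00 → outlier.
All remaining values lie within [-2.00, 178.00].

252, 421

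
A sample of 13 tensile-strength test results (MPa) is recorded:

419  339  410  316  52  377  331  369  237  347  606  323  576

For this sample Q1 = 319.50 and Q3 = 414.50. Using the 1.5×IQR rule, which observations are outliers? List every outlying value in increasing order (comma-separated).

52, 576, 606

IQR = Q3 − Q1 = 414.50 − 319.50 = 95.00.
Lower fence = Q1 − 1.5·IQR = 319.50 − 142.50 = 177.00.
Upper fence = Q3 + 1.5·IQR = 414.50 + 142.50 = 557.00.
52 < 177.00 → outlier.
576 > 557.00 → outlier.
606 > 557.00 → outlier.
All remaining values lie within [177.00, 557.00].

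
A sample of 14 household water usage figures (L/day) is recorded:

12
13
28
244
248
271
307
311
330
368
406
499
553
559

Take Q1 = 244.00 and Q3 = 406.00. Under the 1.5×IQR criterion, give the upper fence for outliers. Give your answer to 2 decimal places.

649.00

IQR = Q3 − Q1 = 406.00 − 244.00 = 162.00.
Lower fence = Q1 − 1.5·IQR = 244.00 − 243.00 = 1.00.
Upper fence = Q3 + 1.5·IQR = 406.00 + 243.00 = 649.00.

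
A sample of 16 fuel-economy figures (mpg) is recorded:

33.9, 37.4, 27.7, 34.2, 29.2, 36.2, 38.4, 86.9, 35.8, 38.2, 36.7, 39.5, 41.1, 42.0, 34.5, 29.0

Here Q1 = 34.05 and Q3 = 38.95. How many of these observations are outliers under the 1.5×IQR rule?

IQR = 4.90; fences at 34.05 − 7.35 = 26.70 and 38.95 + 7.35 = 46.30.
Outside the cutoffs: 86.9.

1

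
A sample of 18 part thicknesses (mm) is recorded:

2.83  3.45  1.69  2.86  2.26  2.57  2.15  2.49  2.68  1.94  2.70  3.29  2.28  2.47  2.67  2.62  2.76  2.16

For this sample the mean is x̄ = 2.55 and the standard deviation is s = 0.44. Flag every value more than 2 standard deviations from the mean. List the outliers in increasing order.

3.45

Cutoffs at x̄ ± 2s: 2.55 ± 2·0.44 = [1.67, 3.43].
3.45: z = 2.05, |z| > 2 → outlier.
Every other value lies within [1.67, 3.43].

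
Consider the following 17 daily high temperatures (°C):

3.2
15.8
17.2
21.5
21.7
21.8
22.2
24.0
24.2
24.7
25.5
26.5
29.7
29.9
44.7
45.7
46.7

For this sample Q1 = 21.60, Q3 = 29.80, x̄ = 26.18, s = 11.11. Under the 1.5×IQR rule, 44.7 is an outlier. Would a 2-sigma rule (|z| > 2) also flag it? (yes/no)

no

z = (44.7 − 26.18) / 11.11 = 1.67.
|z| = 1.67 ≤ 2.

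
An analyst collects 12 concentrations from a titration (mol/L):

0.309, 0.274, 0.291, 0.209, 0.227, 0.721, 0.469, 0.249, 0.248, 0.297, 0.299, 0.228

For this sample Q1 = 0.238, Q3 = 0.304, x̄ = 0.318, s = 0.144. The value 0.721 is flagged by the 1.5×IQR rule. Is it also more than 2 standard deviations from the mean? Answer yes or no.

yes

z = (0.721 − 0.318) / 0.144 = 2.80.
|z| = 2.80 > 2.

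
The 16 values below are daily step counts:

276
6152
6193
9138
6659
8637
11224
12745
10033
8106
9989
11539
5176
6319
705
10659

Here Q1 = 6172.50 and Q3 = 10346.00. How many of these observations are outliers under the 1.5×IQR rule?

0

IQR = 4173.50; fences at 6172.50 − 6260.25 = -87.75 and 10346.00 + 6260.25 = 16606.25.
Every value lies within the cutoffs.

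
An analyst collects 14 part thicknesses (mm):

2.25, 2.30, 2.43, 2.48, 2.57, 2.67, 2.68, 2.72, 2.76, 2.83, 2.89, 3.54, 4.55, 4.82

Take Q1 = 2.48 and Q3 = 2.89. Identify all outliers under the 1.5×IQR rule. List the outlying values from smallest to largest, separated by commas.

IQR = Q3 − Q1 = 2.89 − 2.48 = 0.41.
Lower fence = Q1 − 1.5·IQR = 2.48 − 0.615 = 1.865.
Upper fence = Q3 + 1.5·IQR = 2.89 + 0.615 = 3.505.
3.54 > 3.505 → outlier.
4.55 > 3.505 → outlier.
4.82 > 3.505 → outlier.
All remaining values lie within [1.865, 3.505].

3.54, 4.55, 4.82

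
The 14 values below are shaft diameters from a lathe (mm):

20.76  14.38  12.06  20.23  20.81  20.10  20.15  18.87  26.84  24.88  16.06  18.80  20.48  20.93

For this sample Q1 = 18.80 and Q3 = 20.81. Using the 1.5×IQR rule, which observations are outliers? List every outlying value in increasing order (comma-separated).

12.06, 14.38, 24.88, 26.84

IQR = Q3 − Q1 = 20.81 − 18.80 = 2.01.
Lower fence = Q1 − 1.5·IQR = 18.80 − 3.015 = 15.785.
Upper fence = Q3 + 1.5·IQR = 20.81 + 3.015 = 23.825.
12.06 < 15.785 → outlier.
14.38 < 15.785 → outlier.
24.88 > 23.825 → outlier.
26.84 > 23.825 → outlier.
All remaining values lie within [15.785, 23.825].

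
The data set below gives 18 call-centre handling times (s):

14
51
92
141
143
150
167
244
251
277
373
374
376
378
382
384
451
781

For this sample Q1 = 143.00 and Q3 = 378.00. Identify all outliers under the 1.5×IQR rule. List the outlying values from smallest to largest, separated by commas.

781

IQR = Q3 − Q1 = 378.00 − 143.00 = 235.00.
Lower fence = Q1 − 1.5·IQR = 143.00 − 352.50 = -209.50.
Upper fence = Q3 + 1.5·IQR = 378.00 + 352.50 = 730.50.
781 > 730.50 → outlier.
All remaining values lie within [-209.50, 730.50].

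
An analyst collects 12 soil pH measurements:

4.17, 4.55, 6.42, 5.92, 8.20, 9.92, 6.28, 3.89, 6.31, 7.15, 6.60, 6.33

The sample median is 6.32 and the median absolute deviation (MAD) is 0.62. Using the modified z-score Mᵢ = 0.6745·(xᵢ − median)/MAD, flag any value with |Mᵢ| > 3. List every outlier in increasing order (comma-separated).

9.92

|Mᵢ| > 3 ⇔ |xᵢ − 6.32| > 3·0.62/0.6745 = 2.76.
So outliers lie outside [3.56, 9.08].
9.92: M = 3.92 → outlier.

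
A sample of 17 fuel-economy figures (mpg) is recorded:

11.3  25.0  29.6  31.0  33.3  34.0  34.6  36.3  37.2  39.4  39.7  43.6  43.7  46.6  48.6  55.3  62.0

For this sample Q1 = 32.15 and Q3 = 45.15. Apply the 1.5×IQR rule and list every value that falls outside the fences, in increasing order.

11.3

IQR = Q3 − Q1 = 45.15 − 32.15 = 13.00.
Lower fence = Q1 − 1.5·IQR = 32.15 − 19.50 = 12.65.
Upper fence = Q3 + 1.5·IQR = 45.15 + 19.50 = 64.65.
11.3 < 12.65 → outlier.
All remaining values lie within [12.65, 64.65].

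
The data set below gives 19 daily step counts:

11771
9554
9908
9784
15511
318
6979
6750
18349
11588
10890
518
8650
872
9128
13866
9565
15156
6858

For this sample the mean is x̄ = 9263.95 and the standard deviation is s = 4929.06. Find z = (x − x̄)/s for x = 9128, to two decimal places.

z = (9128 − 9263.95) / 4929.06 = -0.03.

-0.03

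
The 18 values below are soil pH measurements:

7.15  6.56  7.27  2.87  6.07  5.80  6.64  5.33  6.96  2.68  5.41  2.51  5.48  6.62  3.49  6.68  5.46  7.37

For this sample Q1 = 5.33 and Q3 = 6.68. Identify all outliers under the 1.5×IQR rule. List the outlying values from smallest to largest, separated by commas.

2.51, 2.68, 2.87

IQR = Q3 − Q1 = 6.68 − 5.33 = 1.35.
Lower fence = Q1 − 1.5·IQR = 5.33 − 2.025 = 3.305.
Upper fence = Q3 + 1.5·IQR = 6.68 + 2.025 = 8.705.
2.51 < 3.305 → outlier.
2.68 < 3.305 → outlier.
2.87 < 3.305 → outlier.
All remaining values lie within [3.305, 8.705].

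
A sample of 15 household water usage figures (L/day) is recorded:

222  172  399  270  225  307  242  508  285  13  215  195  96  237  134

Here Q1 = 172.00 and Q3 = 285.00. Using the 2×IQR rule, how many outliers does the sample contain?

IQR = 113.00; fences at 172.00 − 226.00 = -54.00 and 285.00 + 226.00 = 511.00.
Every value lies within the cutoffs.

0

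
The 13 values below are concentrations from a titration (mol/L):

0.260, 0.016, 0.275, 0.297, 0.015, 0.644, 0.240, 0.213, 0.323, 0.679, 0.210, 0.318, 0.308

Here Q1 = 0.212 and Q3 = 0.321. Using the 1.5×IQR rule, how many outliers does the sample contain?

IQR = 0.109; fences at 0.212 − 0.1635 = 0.0485 and 0.321 + 0.1635 = 0.4845.
Outside the cutoffs: 0.015, 0.016, 0.644, 0.679.

4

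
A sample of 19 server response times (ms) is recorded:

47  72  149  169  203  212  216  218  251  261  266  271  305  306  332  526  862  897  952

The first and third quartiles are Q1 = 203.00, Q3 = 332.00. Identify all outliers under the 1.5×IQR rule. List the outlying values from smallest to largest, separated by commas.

526, 862, 897, 952

IQR = Q3 − Q1 = 332.00 − 203.00 = 129.00.
Lower fence = Q1 − 1.5·IQR = 203.00 − 193.50 = 9.50.
Upper fence = Q3 + 1.5·IQR = 332.00 + 193.50 = 525.50.
526 > 525.50 → outlier.
862 > 525.50 → outlier.
897 > 525.50 → outlier.
952 > 525.50 → outlier.
All remaining values lie within [9.50, 525.50].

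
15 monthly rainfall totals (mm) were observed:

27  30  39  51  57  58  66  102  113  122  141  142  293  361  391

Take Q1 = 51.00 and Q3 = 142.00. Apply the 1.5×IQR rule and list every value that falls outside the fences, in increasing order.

IQR = Q3 − Q1 = 142.00 − 51.00 = 91.00.
Lower fence = Q1 − 1.5·IQR = 51.00 − 136.50 = -85.50.
Upper fence = Q3 + 1.5·IQR = 142.00 + 136.50 = 278.50.
293 > 278.50 → outlier.
361 > 278.50 → outlier.
391 > 278.50 → outlier.
All remaining values lie within [-85.50, 278.50].

293, 361, 391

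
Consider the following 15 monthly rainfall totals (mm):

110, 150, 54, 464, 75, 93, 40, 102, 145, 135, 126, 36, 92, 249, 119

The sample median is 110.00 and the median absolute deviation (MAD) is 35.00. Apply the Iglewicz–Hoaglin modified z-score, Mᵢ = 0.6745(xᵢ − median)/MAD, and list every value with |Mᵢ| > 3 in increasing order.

464

|Mᵢ| > 3 ⇔ |xᵢ − 110.00| > 3·35.00/0.6745 = 155.67.
So outliers lie outside [-45.67, 265.67].
464: M = 6.82 → outlier.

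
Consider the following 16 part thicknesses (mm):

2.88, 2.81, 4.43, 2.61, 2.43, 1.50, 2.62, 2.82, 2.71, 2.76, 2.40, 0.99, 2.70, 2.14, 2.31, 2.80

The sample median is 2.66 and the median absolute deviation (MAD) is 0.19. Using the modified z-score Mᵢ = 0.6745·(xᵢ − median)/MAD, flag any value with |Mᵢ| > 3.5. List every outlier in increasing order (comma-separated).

0.99, 1.50, 4.43

|Mᵢ| > 3.5 ⇔ |xᵢ − 2.66| > 3.5·0.19/0.6745 = 0.99.
So outliers lie outside [1.67, 3.65].
0.99: M = -5.93 → outlier.
1.50: M = -4.12 → outlier.
4.43: M = 6.28 → outlier.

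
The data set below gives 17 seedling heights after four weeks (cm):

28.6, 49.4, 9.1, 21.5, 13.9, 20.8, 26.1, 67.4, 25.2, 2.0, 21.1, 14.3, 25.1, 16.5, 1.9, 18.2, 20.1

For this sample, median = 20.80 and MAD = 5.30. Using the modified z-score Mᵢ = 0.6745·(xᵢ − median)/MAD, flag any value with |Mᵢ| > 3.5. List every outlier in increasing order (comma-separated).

|Mᵢ| > 3.5 ⇔ |xᵢ − 20.80| > 3.5·5.30/0.6745 = 27.50.
So outliers lie outside [-6.70, 48.30].
49.4: M = 3.64 → outlier.
67.4: M = 5.93 → outlier.

49.4, 67.4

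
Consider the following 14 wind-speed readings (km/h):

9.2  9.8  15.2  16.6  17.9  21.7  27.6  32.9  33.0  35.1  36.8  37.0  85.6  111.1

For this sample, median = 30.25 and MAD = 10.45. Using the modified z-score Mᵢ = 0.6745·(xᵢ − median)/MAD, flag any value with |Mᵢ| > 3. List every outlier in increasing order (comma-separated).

|Mᵢ| > 3 ⇔ |xᵢ − 30.25| > 3·10.45/0.6745 = 46.48.
So outliers lie outside [-16.23, 76.73].
85.6: M = 3.57 → outlier.
111.1: M = 5.22 → outlier.

85.6, 111.1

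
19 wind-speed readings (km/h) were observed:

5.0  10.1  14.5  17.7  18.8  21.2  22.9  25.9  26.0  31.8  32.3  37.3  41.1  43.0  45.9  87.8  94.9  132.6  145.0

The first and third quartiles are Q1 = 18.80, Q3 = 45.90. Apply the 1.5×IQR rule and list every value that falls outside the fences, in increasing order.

87.8, 94.9, 132.6, 145.0

IQR = Q3 − Q1 = 45.90 − 18.80 = 27.10.
Lower fence = Q1 − 1.5·IQR = 18.80 − 40.65 = -21.85.
Upper fence = Q3 + 1.5·IQR = 45.90 + 40.65 = 86.55.
87.8 > 86.55 → outlier.
94.9 > 86.55 → outlier.
132.6 > 86.55 → outlier.
145.0 > 86.55 → outlier.
All remaining values lie within [-21.85, 86.55].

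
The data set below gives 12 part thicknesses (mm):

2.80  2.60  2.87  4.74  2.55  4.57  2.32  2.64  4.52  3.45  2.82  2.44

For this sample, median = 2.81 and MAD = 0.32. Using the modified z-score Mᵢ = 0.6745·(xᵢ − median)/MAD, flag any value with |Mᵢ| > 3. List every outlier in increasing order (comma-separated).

4.52, 4.57, 4.74

|Mᵢ| > 3 ⇔ |xᵢ − 2.81| > 3·0.32/0.6745 = 1.42.
So outliers lie outside [1.39, 4.23].
4.52: M = 3.60 → outlier.
4.57: M = 3.71 → outlier.
4.74: M = 4.07 → outlier.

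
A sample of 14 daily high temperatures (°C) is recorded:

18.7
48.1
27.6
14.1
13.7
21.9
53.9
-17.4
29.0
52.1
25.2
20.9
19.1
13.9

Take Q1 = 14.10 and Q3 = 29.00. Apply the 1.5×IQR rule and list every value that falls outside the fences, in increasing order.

-17.4, 52.1, 53.9

IQR = Q3 − Q1 = 29.00 − 14.10 = 14.90.
Lower fence = Q1 − 1.5·IQR = 14.10 − 22.35 = -8.25.
Upper fence = Q3 + 1.5·IQR = 29.00 + 22.35 = 51.35.
-17.4 < -8.25 → outlier.
52.1 > 51.35 → outlier.
53.9 > 51.35 → outlier.
All remaining values lie within [-8.25, 51.35].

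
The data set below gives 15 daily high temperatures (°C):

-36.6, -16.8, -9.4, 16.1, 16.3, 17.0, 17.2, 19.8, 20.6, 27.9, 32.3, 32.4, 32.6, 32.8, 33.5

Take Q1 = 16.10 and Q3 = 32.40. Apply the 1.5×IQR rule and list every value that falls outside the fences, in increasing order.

IQR = Q3 − Q1 = 32.40 − 16.10 = 16.30.
Lower fence = Q1 − 1.5·IQR = 16.10 − 24.45 = -8.35.
Upper fence = Q3 + 1.5·IQR = 32.40 + 24.45 = 56.85.
-36.6 < -8.35 → outlier.
-16.8 < -8.35 → outlier.
-9.4 < -8.35 → outlier.
All remaining values lie within [-8.35, 56.85].

-36.6, -16.8, -9.4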